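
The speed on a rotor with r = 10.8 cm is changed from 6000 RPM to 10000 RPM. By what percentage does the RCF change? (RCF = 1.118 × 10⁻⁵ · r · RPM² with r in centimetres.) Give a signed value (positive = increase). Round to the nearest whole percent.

RCF ∝ N², so the ratio is (10000/6000)² = (1.666667)² = 2.7778.
Change = 2.7778 − 1 = +1.7778 → +177.8%.

+178%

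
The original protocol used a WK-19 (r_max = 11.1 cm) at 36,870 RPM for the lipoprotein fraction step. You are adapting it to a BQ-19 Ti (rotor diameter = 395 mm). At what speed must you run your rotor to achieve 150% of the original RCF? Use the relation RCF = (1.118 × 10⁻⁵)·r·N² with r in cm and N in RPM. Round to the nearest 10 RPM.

33850 RPM

RCF_original = 1.118 × 10⁻⁵ × 11.1 × (36870)² = 1.118 × 10⁻⁵ × 11.1 × 1,359,396,900 ≈ 168,698.4 × g
Target RCF = 1.5 × 168,698.4 ≈ 253,047.6 × g
Your rotor: r = 395 mm / 2 = 197.5 mm = 19.75 cm
253,047.6 = 1.118 × 10⁻⁵ × 19.75 × N²
N² = 253,047.6 / (22.0805 × 10⁻⁵) = 1,146,022,961
N ≈ √1,146,022,961 ≈ 33,853.0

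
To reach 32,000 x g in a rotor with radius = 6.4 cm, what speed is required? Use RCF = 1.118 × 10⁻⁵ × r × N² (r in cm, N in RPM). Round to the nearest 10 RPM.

N ≈ 21150 RPM

32,000 = 1.118 × 10⁻⁵ × 6.4 × N²
N² = 32,000 / (7.1552 × 10⁻⁵) = 447,227,191
N ≈ √447,227,191 ≈ 21,147.7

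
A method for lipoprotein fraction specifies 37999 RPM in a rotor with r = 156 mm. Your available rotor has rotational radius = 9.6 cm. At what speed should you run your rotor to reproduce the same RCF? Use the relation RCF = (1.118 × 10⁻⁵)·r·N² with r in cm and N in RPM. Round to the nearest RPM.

≈ 48439 RPM

Original rotor: r = 156 mm = 15.6 cm
RCF_original = 1.118 × 10⁻⁵ × 15.6 × (37999)² = 1.118 × 10⁻⁵ × 15.6 × 1,443,924,001 ≈ 251,831.9 × g
251,831.9 = 1.118 × 10⁻⁵ × 9.6 × N²
N² = 251,831.9 / (10.7328 × 10⁻⁵) = 2,346,376,528
N ≈ √2,346,376,528 ≈ 48,439.4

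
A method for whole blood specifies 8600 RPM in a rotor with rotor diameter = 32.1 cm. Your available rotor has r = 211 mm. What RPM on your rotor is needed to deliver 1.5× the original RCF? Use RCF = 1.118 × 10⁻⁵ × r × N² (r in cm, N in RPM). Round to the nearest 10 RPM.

Original rotor: r = 32.1 / 2 = 16.05 cm
RCF_original = 1.118 × 10⁻⁵ × 16.05 × (8600)² = 1.118 × 10⁻⁵ × 16.05 × 73,960,000 ≈ 13,271.3 × g
Target RCF = 1.5 × 13,271.3 ≈ 19,906.9 × g
Your rotor: r = 211 mm = 21.1 cm
19,906.9 = 1.118 × 10⁻⁵ × 21.1 × N²
N² = 19,906.9 / (23.5898 × 10⁻⁵) = 84,387,744
N ≈ √84,387,744 ≈ 9,186.3

9190 RPM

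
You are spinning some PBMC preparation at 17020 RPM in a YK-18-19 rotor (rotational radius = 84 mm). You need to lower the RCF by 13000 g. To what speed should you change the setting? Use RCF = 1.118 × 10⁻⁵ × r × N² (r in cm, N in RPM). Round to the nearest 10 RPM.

≈ 12300 RPM

r = 84 mm = 8.4 cm
Current RCF = 1.118 × 10⁻⁵ × 8.4 × (17020)² = 1.118 × 10⁻⁵ × 8.4 × 289,680,400 ≈ 27,204.5 × g
Target RCF = 27,204.5 − 13,000 = 14,204.5 × g
N² = 14,204.5 / (9.3912 × 10⁻⁵) = 151,253,301
N ≈ √151,253,301 ≈ 12,298.5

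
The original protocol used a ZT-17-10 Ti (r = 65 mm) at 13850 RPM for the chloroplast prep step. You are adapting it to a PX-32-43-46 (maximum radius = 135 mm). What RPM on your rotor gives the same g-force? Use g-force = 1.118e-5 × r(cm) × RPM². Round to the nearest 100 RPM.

Original rotor: r = 65 mm = 6.5 cm
RCF_original = 1.118 × 10⁻⁵ × 6.5 × (13850)² = 1.118 × 10⁻⁵ × 6.5 × 191,822,500 ≈ 13,939.7 × g
Your rotor: r = 135 mm = 13.5 cm
13,939.7 = 1.118 × 10⁻⁵ × 13.5 × N²
N² = 13,939.7 / (15.093 × 10⁻⁵) = 92,358,709
N ≈ √92,358,709 ≈ 9,610.3

9600 RPM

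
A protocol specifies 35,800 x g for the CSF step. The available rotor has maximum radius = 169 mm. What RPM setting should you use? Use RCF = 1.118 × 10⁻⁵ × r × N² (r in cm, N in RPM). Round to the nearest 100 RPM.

r = 169 mm = 16.9 cm
RCF = 1.118 × 10⁻⁵ × r × N²
35,800 = 1.118 × 10⁻⁵ × 16.9 × N²
N² = 35,800 / (18.8942 × 10⁻⁵) = 189,476,136
N ≈ √189,476,136 ≈ 13,765.0

13800 RPM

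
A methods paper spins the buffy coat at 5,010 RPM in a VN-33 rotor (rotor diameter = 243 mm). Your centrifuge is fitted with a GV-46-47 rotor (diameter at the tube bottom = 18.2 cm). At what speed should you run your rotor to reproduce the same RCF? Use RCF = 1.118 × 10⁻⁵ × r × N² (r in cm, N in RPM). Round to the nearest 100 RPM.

≈ 5800 RPM

Original rotor: r = 243 mm / 2 = 121.5 mm = 12.15 cm
RCF_original = 1.118 × 10⁻⁵ × 12.15 × (5010)² = 1.118 × 10⁻⁵ × 12.15 × 25,100,100 ≈ 3,409.5 × g
Your rotor: r = 18.2 / 2 = 9.1 cm
3,409.5 = 1.118 × 10⁻⁵ × 9.1 × N²
N² = 3,409.5 / (10.1738 × 10⁻⁵) = 33,512,552
N ≈ √33,512,552 ≈ 5,789.0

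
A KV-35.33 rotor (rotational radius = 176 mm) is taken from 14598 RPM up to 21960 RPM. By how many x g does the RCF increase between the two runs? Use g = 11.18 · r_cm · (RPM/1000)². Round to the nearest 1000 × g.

53000 x g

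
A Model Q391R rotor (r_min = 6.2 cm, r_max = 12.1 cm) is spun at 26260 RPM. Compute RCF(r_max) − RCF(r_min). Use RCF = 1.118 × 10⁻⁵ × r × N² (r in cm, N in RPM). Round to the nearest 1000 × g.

RCF_max = 1.118 × 10⁻⁵ × 12.1 × (26260)² = 1.118 × 10⁻⁵ × 12.1 × 689,587,600 ≈ 93,286 × g
RCF_min = 1.118 × 10⁻⁵ × 6.2 × (26260)² = 1.118 × 10⁻⁵ × 6.2 × 689,587,600 ≈ 47,799.5 × g
ΔRCF = 93,286 − 47,799.5 = 45,486.5

45000 ×g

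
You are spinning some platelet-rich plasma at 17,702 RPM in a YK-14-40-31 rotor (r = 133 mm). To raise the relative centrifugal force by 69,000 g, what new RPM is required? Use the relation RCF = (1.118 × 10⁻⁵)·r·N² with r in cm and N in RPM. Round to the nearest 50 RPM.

27900 RPM

r = 133 mm = 13.3 cm
Current RCF = 1.118 × 10⁻⁵ × 13.3 × (17702)² = 1.118 × 10⁻⁵ × 13.3 × 313,360,804 ≈ 46,594.9 × g
Target RCF = 46,594.9 + 69,000 = 115,594.9 × g
N² = 115,594.9 / (14.8694 × 10⁻⁵) = 777,401,240
N ≈ √777,401,240 ≈ 27,881.9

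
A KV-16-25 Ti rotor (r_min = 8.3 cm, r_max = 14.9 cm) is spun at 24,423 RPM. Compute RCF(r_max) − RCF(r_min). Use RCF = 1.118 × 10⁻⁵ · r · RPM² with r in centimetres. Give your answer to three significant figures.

RCF_max = 1.118 × 10⁻⁵ × 14.9 × (24423)² = 1.118 × 10⁻⁵ × 14.9 × 596,482,929 ≈ 99,363.3 × g
RCF_min = 1.118 × 10⁻⁵ × 8.3 × (24423)² = 1.118 × 10⁻⁵ × 8.3 × 596,482,929 ≈ 55,350 × g
ΔRCF = 99,363.3 − 55,350 = 44,013.3

44000 × g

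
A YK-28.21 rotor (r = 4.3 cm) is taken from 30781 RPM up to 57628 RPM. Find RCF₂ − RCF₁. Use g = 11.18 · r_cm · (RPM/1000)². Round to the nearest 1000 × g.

RCF₁ = 11.18 × 4.3 × (30.781)² = 11.18 × 4.3 × 947.469961 ≈ 45,548.7 × g
RCF₂ = 11.18 × 4.3 × (57.628)² = 11.18 × 4.3 × 3,320.986384 ≈ 159,653.1 × g
Increase = 159,653.1 − 45,548.7 = 114,104.4

≈ 114000 ×g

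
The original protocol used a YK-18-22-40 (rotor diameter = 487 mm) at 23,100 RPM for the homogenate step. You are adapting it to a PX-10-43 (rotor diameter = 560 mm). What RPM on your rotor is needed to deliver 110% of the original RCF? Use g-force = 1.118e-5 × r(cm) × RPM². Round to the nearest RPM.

Original rotor: r = 487 mm / 2 = 243.5 mm = 24.35 cm
RCF_original = 1.118 × 10⁻⁵ × 24.35 × (23100)² = 1.118 × 10⁻⁵ × 24.35 × 533,610,000 ≈ 145,266.3 × g
Target RCF = 1.1 × 145,266.3 ≈ 159,792.9 × g
Your rotor: r = 560 mm / 2 = 280 mm = 28 cm
159,792.9 = 1.118 × 10⁻⁵ × 28 × N²
N² = 159,792.9 / (31.304 × 10⁻⁵) = 510,455,213
N ≈ √510,455,213 ≈ 22,593.3

≈ 22593 RPM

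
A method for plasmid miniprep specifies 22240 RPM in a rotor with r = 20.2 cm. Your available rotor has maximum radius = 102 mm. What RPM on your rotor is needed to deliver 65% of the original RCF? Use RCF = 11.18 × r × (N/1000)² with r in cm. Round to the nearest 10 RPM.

RCF_original = 11.18 × 20.2 × (22.24)² = 11.18 × 20.2 × 494.6176 ≈ 111,702.5 × g
Target RCF = 0.65 × 111,702.5 ≈ 72,606.6 × g
Your rotor: r = 102 mm = 10.2 cm
72,606.6 = 11.18 × 10.2 × (N/1000)²
(N/1000)² = 72,606.6 / 114.036 = 636.6989
N = 1000 × √636.6989 ≈ 25,232.9

≈ 25230 RPM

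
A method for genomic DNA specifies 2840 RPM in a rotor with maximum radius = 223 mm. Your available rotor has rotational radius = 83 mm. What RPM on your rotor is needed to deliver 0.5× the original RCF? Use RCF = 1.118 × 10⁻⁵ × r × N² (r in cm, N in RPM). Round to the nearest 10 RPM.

Original rotor: r = 223 mm = 22.3 cm
RCF = 1.118 × 10⁻⁵ × r × N²
RCF_original = 1.118 × 10⁻⁵ × 22.3 × (2840)² = 1.118 × 10⁻⁵ × 22.3 × 8,065,600 ≈ 2,010.9 × g
Target RCF = 0.5 × 2,010.9 ≈ 1,005.5 × g
Your rotor: r = 83 mm = 8.3 cm
1,005.5 = 1.118 × 10⁻⁵ × 8.3 × N²
N² = 1,005.5 / (9.2794 × 10⁻⁵) = 10,835,830
N ≈ √10,835,830 ≈ 3,291.8

≈ 3290 RPM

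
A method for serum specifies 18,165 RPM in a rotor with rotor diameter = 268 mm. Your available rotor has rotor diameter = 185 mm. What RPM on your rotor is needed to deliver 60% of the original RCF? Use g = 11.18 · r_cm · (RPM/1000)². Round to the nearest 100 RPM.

Original rotor: r = 268 mm / 2 = 134 mm = 13.4 cm
RCF = 11.18 × r × (N/1000)²
RCF_original = 11.18 × 13.4 × (18.165)² = 11.18 × 13.4 × 329.967225 ≈ 49,433 × g
Target RCF = 0.6 × 49,433 ≈ 29,659.8 × g
Your rotor: r = 185 mm / 2 = 92.5 mm = 9.25 cm
29,659.8 = 11.18 × 9.25 × (N/1000)²
(N/1000)² = 29,659.8 / 103.415 = 286.8037
N = 1000 × √286.8037 ≈ 16,935.3

≈ 16900 RPM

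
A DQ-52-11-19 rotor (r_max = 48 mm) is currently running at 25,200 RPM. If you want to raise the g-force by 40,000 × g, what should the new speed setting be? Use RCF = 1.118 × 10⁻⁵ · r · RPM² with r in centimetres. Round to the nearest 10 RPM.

r = 48 mm = 4.8 cm
Current RCF = 1.118 × 10⁻⁵ × 4.8 × (25200)² = 1.118 × 10⁻⁵ × 4.8 × 635,040,000 ≈ 34,078.8 × g
Target RCF = 34,078.8 + 40,000 = 74,078.8 × g
N² = 74,078.8 / (5.3664 × 10⁻⁵) = 1,380,418,903
N ≈ √1,380,418,903 ≈ 37,154.0

≈ 37150 RPM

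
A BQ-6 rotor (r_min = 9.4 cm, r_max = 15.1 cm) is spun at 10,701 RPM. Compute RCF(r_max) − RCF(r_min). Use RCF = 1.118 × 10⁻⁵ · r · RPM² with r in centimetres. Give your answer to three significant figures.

ΔRCF = 1.118 × 10⁻⁵ × (r_max − r_min) × N² = 1.118 × 10⁻⁵ × 5.7 × 114,511,401 ≈ 7,297.4

7300 × g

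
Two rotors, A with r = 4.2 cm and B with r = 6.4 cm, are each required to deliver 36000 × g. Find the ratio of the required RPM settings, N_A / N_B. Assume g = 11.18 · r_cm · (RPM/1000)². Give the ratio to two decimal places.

At fixed RCF, N ∝ 1/√r, so N_A/N_B = √(r_B/r_A) = √(6.4/4.2) = √1.523810 = 1.2344.

1.23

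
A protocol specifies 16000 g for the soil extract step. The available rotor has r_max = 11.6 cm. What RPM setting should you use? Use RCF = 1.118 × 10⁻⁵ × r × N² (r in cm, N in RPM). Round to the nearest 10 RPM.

≈ 11110 RPM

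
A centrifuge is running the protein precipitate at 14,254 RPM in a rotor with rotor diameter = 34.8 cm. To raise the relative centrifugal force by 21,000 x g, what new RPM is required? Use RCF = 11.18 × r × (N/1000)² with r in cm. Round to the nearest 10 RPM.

r = 34.8 / 2 = 17.4 cm
Current RCF = 11.18 × 17.4 × (14.254)² = 11.18 × 17.4 × 203.176516 ≈ 39,524.3 × g
Target RCF = 39,524.3 + 21,000 = 60,524.3 × g
(N/1000)² = 60,524.3 / 194.532 = 311.1277
N = 1000 × √311.1277 ≈ 17,638.8

N₂ ≈ 17640 RPM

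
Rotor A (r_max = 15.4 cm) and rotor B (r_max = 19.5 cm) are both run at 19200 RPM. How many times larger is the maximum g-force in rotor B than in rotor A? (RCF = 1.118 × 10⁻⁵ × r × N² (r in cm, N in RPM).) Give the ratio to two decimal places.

At fixed N, RCF ∝ r, so RCF_B/RCF_A = r_B/r_A = 19.5 / 15.4 = 1.2662.

1.27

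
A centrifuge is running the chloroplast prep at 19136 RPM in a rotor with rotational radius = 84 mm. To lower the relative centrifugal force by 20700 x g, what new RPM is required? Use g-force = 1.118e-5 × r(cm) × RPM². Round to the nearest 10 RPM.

r = 84 mm = 8.4 cm
Current RCF = 1.118 × 10⁻⁵ × 8.4 × (19136)² = 1.118 × 10⁻⁵ × 8.4 × 366,186,496 ≈ 34,389.3 × g
Target RCF = 34,389.3 − 20,700 = 13,689.3 × g
N² = 13,689.3 / (9.3912 × 10⁻⁵) = 145,767,314
N ≈ √145,767,314 ≈ 12,073.4

N₂ ≈ 12070 RPM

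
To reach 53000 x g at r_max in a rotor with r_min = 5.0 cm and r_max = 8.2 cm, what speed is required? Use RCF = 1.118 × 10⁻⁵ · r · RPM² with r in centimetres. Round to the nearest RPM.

Use r_max = 8.2 cm.
53,000 = 1.118 × 10⁻⁵ × 8.2 × N²
N² = 53,000 / (9.1676 × 10⁻⁵) = 578,122,955
N ≈ √578,122,955 ≈ 24,044.2

≈ 24044 RPM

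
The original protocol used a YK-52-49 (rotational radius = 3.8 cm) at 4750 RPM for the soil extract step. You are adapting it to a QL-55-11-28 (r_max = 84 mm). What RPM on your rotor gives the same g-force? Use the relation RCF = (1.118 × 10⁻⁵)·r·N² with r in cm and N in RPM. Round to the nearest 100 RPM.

RCF_original = 1.118 × 10⁻⁵ × 3.8 × (4750)² = 1.118 × 10⁻⁵ × 3.8 × 22,562,500 ≈ 958.5 × g
Your rotor: r = 84 mm = 8.4 cm
958.5 = 1.118 × 10⁻⁵ × 8.4 × N²
N² = 958.5 / (9.3912 × 10⁻⁵) = 10,206,363
N ≈ √10,206,363 ≈ 3,194.7

≈ 3200 RPM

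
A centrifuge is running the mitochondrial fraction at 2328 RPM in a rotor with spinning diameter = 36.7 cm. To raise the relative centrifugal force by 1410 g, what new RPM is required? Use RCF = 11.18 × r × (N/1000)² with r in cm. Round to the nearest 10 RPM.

≈ 3510 RPM

r = 36.7 / 2 = 18.35 cm
Current RCF = 11.18 × 18.35 × (2.328)² = 11.18 × 18.35 × 5.419584 ≈ 1,111.8 × g
Target RCF = 1,111.8 + 1,410 = 2,521.8 × g
(N/1000)² = 2,521.8 / 205.153 = 12.29229
N = 1000 × √12.29229 ≈ 3,506.0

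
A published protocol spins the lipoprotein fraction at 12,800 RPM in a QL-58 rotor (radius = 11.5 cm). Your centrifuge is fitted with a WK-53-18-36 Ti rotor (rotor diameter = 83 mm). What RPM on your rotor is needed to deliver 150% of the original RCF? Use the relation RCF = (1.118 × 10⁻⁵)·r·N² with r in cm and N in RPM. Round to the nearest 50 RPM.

RCF_original = 1.118 × 10⁻⁵ × 11.5 × (12800)² = 1.118 × 10⁻⁵ × 11.5 × 163,840,000 ≈ 21,064.9 × g
Target RCF = 1.5 × 21,064.9 ≈ 31,597.4 × g
Your rotor: r = 83 mm / 2 = 41.5 mm = 4.15 cm
31,597.4 = 1.118 × 10⁻⁵ × 4.15 × N²
N² = 31,597.4 / (4.6397 × 10⁻⁵) = 681,022,480
N ≈ √681,022,480 ≈ 26,096.4

≈ 26100 RPM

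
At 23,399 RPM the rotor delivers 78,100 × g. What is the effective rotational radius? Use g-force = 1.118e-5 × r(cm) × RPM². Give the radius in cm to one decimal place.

12.8 cm

RCF = 1.118 × 10⁻⁵ × r × N²
78100 = 1.118 × 10⁻⁵ × r × (23399)²
r = 78100 / (1.118 × 10⁻⁵ × 547,513,201) = 78100 / 6121.198 ≈ 12.759 cm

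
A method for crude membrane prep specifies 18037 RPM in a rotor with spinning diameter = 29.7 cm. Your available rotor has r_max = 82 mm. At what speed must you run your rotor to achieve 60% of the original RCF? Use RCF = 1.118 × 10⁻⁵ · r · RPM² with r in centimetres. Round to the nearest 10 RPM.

Original rotor: r = 29.7 / 2 = 14.85 cm
RCF_original = 1.118 × 10⁻⁵ × 14.85 × (18037)² = 1.118 × 10⁻⁵ × 14.85 × 325,333,369 ≈ 54,012.8 × g
Target RCF = 0.6 × 54,012.8 ≈ 32,407.7 × g
Your rotor: r = 82 mm = 8.2 cm
32,407.7 = 1.118 × 10⁻⁵ × 8.2 × N²
N² = 32,407.7 / (9.1676 × 10⁻⁵) = 353,502,552
N ≈ √353,502,552 ≈ 18,801.7

18800 RPM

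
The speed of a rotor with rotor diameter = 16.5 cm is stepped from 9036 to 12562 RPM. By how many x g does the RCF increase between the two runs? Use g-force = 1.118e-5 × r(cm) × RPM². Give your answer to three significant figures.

7020 x g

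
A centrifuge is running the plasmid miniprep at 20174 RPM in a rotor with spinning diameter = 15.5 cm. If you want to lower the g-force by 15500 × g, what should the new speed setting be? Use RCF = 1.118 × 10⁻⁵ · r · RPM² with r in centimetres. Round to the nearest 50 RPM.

r = 15.5 / 2 = 7.75 cm
Current RCF = 1.118 × 10⁻⁵ × 7.75 × (20174)² = 1.118 × 10⁻⁵ × 7.75 × 406,990,276 ≈ 35,263.7 × g
Target RCF = 35,263.7 − 15,500 = 19,763.7 × g
N² = 19,763.7 / (8.6645 × 10⁻⁵) = 228,099,717
N ≈ √228,099,717 ≈ 15,103.0

N₂ ≈ 15100 RPM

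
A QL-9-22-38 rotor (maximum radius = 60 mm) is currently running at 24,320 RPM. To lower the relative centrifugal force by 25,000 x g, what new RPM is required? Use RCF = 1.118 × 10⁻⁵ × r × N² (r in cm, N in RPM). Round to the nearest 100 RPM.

r = 60 mm = 6.0 cm
Current RCF = 1.118 × 10⁻⁵ × 6 × (24320)² = 1.118 × 10⁻⁵ × 6 × 591,462,400 ≈ 39,675.3 × g
Target RCF = 39,675.3 − 25,000 = 14,675.3 × g
N² = 14,675.3 / (6.708 × 10⁻⁵) = 218,773,107
N ≈ √218,773,107 ≈ 14,791.0

14800 RPM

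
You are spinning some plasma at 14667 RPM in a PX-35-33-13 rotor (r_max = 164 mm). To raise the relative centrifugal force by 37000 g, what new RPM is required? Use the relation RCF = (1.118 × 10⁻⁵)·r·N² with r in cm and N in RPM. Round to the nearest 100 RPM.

r = 164 mm = 16.4 cm
Current RCF = 1.118 × 10⁻⁵ × 16.4 × (14667)² = 1.118 × 10⁻⁵ × 16.4 × 215,120,889 ≈ 39,442.8 × g
Target RCF = 39,442.8 + 37,000 = 76,442.8 × g
N² = 76,442.8 / (18.3352 × 10⁻⁵) = 416,918,277
N ≈ √416,918,277 ≈ 20,418.6

20400 RPM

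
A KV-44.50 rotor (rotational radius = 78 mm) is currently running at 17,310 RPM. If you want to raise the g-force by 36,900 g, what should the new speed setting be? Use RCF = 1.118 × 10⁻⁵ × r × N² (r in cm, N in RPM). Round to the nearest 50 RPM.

r = 78 mm = 7.8 cm
Current RCF = 1.118 × 10⁻⁵ × 7.8 × (17310)² = 1.118 × 10⁻⁵ × 7.8 × 299,636,100 ≈ 26,129.5 × g
Target RCF = 26,129.5 + 36,900 = 63,029.5 × g
N² = 63,029.5 / (8.7204 × 10⁻⁵) = 722,782,212
N ≈ √722,782,212 ≈ 26,884.6

≈ 26900 RPM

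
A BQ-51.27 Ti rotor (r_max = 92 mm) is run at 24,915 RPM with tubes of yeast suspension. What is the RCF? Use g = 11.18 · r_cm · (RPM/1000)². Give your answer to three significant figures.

RCF ≈ 63800 × g

r = 92 mm = 9.2 cm
RCF = 11.18 × 9.2 × (24.915)² = 11.18 × 9.2 × 620.757225 ≈ 63,848.6 × g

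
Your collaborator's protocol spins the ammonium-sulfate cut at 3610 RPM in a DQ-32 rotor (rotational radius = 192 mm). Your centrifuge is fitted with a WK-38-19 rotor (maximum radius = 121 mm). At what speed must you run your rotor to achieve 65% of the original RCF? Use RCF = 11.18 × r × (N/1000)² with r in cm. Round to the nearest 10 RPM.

≈ 3670 RPM

Original rotor: r = 192 mm = 19.2 cm
RCF = 11.18 × r × (N/1000)²
RCF_original = 11.18 × 19.2 × (3.61)² = 11.18 × 19.2 × 13.0321 ≈ 2,797.4 × g
Target RCF = 0.65 × 2,797.4 ≈ 1,818.3 × g
Your rotor: r = 121 mm = 12.1 cm
1,818.3 = 11.18 × 12.1 × (N/1000)²
(N/1000)² = 1,818.3 / 135.278 = 13.44121
N = 1000 × √13.44121 ≈ 3,666.2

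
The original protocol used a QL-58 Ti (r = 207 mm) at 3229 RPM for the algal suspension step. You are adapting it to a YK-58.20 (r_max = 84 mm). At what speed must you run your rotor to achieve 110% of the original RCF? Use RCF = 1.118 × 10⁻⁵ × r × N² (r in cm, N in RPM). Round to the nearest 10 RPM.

Original rotor: r = 207 mm = 20.7 cm
RCF = 1.118 × 10⁻⁵ × r × N²
RCF_original = 1.118 × 10⁻⁵ × 20.7 × (3229)² = 1.118 × 10⁻⁵ × 20.7 × 10,426,441 ≈ 2,412.9 × g
Target RCF = 1.1 × 2,412.9 ≈ 2,654.2 × g
Your rotor: r = 84 mm = 8.4 cm
2,654.2 = 1.118 × 10⁻⁵ × 8.4 × N²
N² = 2,654.2 / (9.3912 × 10⁻⁵) = 28,262,629
N ≈ √28,262,629 ≈ 5,316.3

≈ 5320 RPM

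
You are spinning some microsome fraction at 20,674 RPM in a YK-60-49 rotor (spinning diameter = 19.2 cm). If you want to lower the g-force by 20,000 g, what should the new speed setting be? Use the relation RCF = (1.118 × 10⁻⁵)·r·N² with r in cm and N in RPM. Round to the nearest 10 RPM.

15530 RPM

r = 19.2 / 2 = 9.6 cm
Current RCF = 1.118 × 10⁻⁵ × 9.6 × (20674)² = 1.118 × 10⁻⁵ × 9.6 × 427,414,276 ≈ 45,873.5 × g
Target RCF = 45,873.5 − 20,000 = 25,873.5 × g
N² = 25,873.5 / (10.7328 × 10⁻⁵) = 241,069,432
N ≈ √241,069,432 ≈ 15,526.4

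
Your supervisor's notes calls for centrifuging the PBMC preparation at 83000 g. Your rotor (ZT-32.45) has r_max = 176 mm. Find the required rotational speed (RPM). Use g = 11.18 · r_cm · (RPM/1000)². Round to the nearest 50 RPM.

N ≈ 20550 RPM

r = 176 mm = 17.6 cm
83,000 = 11.18 × 17.6 × (N/1000)²
(N/1000)² = 83,000 / 196.768 = 421.8166
N = 1000 × √421.8166 ≈ 20,538.2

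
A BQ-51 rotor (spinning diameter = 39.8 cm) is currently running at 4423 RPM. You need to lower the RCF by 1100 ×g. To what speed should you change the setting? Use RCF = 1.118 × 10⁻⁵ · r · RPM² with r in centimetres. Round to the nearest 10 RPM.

N₂ ≈ 3820 RPM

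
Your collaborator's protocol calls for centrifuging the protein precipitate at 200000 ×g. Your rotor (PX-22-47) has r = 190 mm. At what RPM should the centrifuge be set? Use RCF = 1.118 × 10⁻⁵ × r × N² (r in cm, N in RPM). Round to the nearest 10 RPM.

r = 190 mm = 19.0 cm
RCF = 1.118 × 10⁻⁵ × r × N²
200,000 = 1.118 × 10⁻⁵ × 19 × N²
N² = 200,000 / (21.242 × 10⁻⁵) = 941,530,929
N ≈ √941,530,929 ≈ 30,684.4

≈ 30680 RPM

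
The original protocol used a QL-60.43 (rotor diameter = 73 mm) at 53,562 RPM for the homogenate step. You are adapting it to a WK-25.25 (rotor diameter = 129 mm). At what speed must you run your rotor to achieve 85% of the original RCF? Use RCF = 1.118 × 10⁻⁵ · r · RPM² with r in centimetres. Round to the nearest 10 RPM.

Original rotor: r = 73 mm / 2 = 36.5 mm = 3.65 cm
RCF = 1.118 × 10⁻⁵ × r × N²
RCF_original = 1.118 × 10⁻⁵ × 3.65 × (53562)² = 1.118 × 10⁻⁵ × 3.65 × 2,868,887,844 ≈ 117,070.7 × g
Target RCF = 0.85 × 117,070.7 ≈ 99,510.1 × g
Your rotor: r = 129 mm / 2 = 64.5 mm = 6.45 cm
99,510.1 = 1.118 × 10⁻⁵ × 6.45 × N²
N² = 99,510.1 / (7.2111 × 10⁻⁵) = 1,379,957,288
N ≈ √1,379,957,288 ≈ 37,147.8

37150 RPM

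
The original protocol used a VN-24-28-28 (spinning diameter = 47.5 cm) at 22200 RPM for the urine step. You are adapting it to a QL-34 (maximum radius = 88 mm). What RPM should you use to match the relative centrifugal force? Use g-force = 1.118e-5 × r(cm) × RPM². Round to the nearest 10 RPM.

36470 RPM

Original rotor: r = 47.5 / 2 = 23.75 cm
RCF_original = 1.118 × 10⁻⁵ × 23.75 × (22200)² = 1.118 × 10⁻⁵ × 23.75 × 492,840,000 ≈ 130,861.3 × g
Your rotor: r = 88 mm = 8.8 cm
130,861.3 = 1.118 × 10⁻⁵ × 8.8 × N²
N² = 130,861.3 / (9.8384 × 10⁻⁵) = 1,330,107,538
N ≈ √1,330,107,538 ≈ 36,470.6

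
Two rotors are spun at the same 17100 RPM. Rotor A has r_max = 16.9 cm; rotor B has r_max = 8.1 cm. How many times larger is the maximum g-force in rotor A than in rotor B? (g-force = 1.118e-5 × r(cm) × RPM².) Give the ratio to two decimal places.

2.09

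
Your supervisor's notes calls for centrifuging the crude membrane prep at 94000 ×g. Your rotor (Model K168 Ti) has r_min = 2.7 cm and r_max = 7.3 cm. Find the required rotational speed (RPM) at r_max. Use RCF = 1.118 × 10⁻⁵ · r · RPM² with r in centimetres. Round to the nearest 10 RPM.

≈ 33940 RPM

Use r_max = 7.3 cm.
94,000 = 1.118 × 10⁻⁵ × 7.3 × N²
N² = 94,000 / (8.1614 × 10⁻⁵) = 1,151,763,178
N ≈ √1,151,763,178 ≈ 33,937.6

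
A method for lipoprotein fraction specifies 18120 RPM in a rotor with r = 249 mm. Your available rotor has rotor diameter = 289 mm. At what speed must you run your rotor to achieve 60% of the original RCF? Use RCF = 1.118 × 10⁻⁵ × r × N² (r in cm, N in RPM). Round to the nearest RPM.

Original rotor: r = 249 mm = 24.9 cm
RCF = 1.118 × 10⁻⁵ × r × N²
RCF_original = 1.118 × 10⁻⁵ × 24.9 × (18120)² = 1.118 × 10⁻⁵ × 24.9 × 328,334,400 ≈ 91,402.4 × g
Target RCF = 0.6 × 91,402.4 ≈ 54,841.4 × g
Your rotor: r = 289 mm / 2 = 144.5 mm = 14.45 cm
54,841.4 = 1.118 × 10⁻⁵ × 14.45 × N²
N² = 54,841.4 / (16.1551 × 10⁻⁵) = 339,468,032
N ≈ √339,468,032 ≈ 18,424.7

18425 RPM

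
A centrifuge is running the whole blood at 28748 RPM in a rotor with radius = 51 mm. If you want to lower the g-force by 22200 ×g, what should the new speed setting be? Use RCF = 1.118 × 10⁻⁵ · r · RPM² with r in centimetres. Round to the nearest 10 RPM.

≈ 20910 RPM

r = 51 mm = 5.1 cm
Current RCF = 1.118 × 10⁻⁵ × 5.1 × (28748)² = 1.118 × 10⁻⁵ × 5.1 × 826,447,504 ≈ 47,122.4 × g
Target RCF = 47,122.4 − 22,200 = 24,922.4 × g
N² = 24,922.4 / (5.7018 × 10⁻⁵) = 437,097,057
N ≈ √437,097,057 ≈ 20,906.9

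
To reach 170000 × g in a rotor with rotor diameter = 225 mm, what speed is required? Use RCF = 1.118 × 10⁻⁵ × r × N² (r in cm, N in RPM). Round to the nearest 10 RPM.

r = 225 mm / 2 = 112.5 mm = 11.25 cm
RCF = 1.118 × 10⁻⁵ × r × N²
170,000 = 1.118 × 10⁻⁵ × 11.25 × N²
N² = 170,000 / (12.5775 × 10⁻⁵) = 1,351,619,956
N ≈ √1,351,619,956 ≈ 36,764.4

N ≈ 36760 RPM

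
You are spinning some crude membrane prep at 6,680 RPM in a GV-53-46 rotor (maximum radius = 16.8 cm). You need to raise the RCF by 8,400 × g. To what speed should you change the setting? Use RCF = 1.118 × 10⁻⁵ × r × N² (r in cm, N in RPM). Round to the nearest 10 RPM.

Current RCF = 1.118 × 10⁻⁵ × 16.8 × (6680)² = 1.118 × 10⁻⁵ × 16.8 × 44,622,400 ≈ 8,381.2 × g
Target RCF = 8,381.2 + 8,400 = 16,781.2 × g
N² = 16,781.2 / (18.7824 × 10⁻⁵) = 89,345,345
N ≈ √89,345,345 ≈ 9,452.3

≈ 9450 RPM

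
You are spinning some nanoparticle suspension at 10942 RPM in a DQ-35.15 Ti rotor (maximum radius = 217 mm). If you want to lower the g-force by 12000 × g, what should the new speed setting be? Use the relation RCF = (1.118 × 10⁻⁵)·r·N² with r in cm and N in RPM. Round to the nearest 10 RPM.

8380 RPM

r = 217 mm = 21.7 cm
Current RCF = 1.118 × 10⁻⁵ × 21.7 × (10942)² = 1.118 × 10⁻⁵ × 21.7 × 119,727,364 ≈ 29,046.6 × g
Target RCF = 29,046.6 − 12,000 = 17,046.6 × g
N² = 17,046.6 / (24.2606 × 10⁻⁵) = 70,264,544
N ≈ √70,264,544 ≈ 8,382.4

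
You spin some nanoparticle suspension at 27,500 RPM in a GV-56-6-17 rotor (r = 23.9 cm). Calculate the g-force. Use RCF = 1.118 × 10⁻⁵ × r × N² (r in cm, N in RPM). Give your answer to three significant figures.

RCF ≈ 202000 x g

RCF = 1.118 × 10⁻⁵ × r × N²
RCF = 1.118 × 10⁻⁵ × 23.9 × (27500)² = 1.118 × 10⁻⁵ × 23.9 × 756,250,000 ≈ 202,071.5 × g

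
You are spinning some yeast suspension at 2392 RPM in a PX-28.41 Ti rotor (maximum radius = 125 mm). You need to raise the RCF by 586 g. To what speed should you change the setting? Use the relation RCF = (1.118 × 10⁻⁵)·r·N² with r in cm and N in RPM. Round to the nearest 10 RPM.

≈ 3150 RPM

r = 125 mm = 12.5 cm
Current RCF = 1.118 × 10⁻⁵ × 12.5 × (2392)² = 1.118 × 10⁻⁵ × 12.5 × 5,721,664 ≈ 799.6 × g
Target RCF = 799.6 + 586 = 1,385.6 × g
N² = 1,385.6 / (13.975 × 10⁻⁵) = 9,914,848
N ≈ √9,914,848 ≈ 3,148.8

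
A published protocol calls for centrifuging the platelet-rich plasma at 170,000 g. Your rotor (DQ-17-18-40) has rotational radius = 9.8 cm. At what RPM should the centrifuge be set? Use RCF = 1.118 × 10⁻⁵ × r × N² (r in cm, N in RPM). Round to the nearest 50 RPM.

RCF = 1.118 × 10⁻⁵ × r × N²
170,000 = 1.118 × 10⁻⁵ × 9.8 × N²
N² = 170,000 / (10.9564 × 10⁻⁵) = 1,551,604,542
N ≈ √1,551,604,542 ≈ 39,390.4

39400 RPM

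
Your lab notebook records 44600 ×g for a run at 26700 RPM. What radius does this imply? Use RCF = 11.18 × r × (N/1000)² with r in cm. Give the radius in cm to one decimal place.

44600 = 11.18 × r × (26.7)²
r = 44600 / (11.18 × 712.89) = 44600 / 7970.11 ≈ 5.596 cm

5.6 cm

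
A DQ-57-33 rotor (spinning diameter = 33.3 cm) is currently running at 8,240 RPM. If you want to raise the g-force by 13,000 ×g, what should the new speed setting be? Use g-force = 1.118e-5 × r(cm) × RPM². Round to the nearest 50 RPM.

N₂ ≈ 11750 RPM

r = 33.3 / 2 = 16.65 cm
Current RCF = 1.118 × 10⁻⁵ × 16.65 × (8240)² = 1.118 × 10⁻⁵ × 16.65 × 67,897,600 ≈ 12,638.9 × g
Target RCF = 12,638.9 + 13,000 = 25,638.9 × g
N² = 25,638.9 / (18.6147 × 10⁻⁵) = 137,734,694
N ≈ √137,734,694 ≈ 11,736.0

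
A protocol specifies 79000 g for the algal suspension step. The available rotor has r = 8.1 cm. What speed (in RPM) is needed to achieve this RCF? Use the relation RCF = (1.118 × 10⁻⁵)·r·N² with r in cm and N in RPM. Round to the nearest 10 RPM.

N ≈ 29540 RPM

RCF = 1.118 × 10⁻⁵ × r × N²
79,000 = 1.118 × 10⁻⁵ × 8.1 × N²
N² = 79,000 / (9.0558 × 10⁻⁵) = 872,369,089
N ≈ √872,369,089 ≈ 29,535.9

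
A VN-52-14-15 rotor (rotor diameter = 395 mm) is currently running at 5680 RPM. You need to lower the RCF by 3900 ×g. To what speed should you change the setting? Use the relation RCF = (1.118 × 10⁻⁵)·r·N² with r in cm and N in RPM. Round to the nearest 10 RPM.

3820 RPM

r = 395 mm / 2 = 197.5 mm = 19.75 cm
Current RCF = 1.118 × 10⁻⁵ × 19.75 × (5680)² = 1.118 × 10⁻⁵ × 19.75 × 32,262,400 ≈ 7,123.7 × g
Target RCF = 7,123.7 − 3,900 = 3,223.7 × g
N² = 3,223.7 / (22.0805 × 10⁻⁵) = 14,599,760
N ≈ √14,599,760 ≈ 3,821.0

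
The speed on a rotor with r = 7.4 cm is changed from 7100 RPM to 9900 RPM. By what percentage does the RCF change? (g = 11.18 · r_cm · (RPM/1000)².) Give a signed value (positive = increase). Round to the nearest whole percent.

RCF ∝ N², so the ratio is (9900/7100)² = (1.394366)² = 1.9443.
Change = 1.9443 − 1 = +0.9443 → +94.4%.

+94%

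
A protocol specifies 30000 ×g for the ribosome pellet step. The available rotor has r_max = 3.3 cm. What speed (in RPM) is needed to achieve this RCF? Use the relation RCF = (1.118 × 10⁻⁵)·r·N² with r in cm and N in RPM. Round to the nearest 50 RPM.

N ≈ 28500 RPM

30,000 = 1.118 × 10⁻⁵ × 3.3 × N²
N² = 30,000 / (3.6894 × 10⁻⁵) = 813,140,348
N ≈ √813,140,348 ≈ 28,515.6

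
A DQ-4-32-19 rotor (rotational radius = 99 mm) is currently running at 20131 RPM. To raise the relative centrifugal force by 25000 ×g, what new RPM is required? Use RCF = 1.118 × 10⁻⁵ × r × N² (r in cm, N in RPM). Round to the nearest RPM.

25122 RPM

r = 99 mm = 9.9 cm
Current RCF = 1.118 × 10⁻⁵ × 9.9 × (20131)² = 1.118 × 10⁻⁵ × 9.9 × 405,257,161 ≈ 44,854.7 × g
Target RCF = 44,854.7 + 25,000 = 69,854.7 × g
N² = 69,854.7 / (11.0682 × 10⁻⁵) = 631,129,723
N ≈ √631,129,723 ≈ 25,122.3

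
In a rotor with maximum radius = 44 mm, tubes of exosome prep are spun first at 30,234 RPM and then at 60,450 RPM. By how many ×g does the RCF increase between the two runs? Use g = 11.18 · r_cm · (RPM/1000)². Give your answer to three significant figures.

135000 ×g

r = 44 mm = 4.4 cm
RCF₁ = 11.18 × 4.4 × (30.234)² = 11.18 × 4.4 × 914.094756 ≈ 44,966.1 × g
RCF₂ = 11.18 × 4.4 × (60.45)² = 11.18 × 4.4 × 3,654.2025 ≈ 179,757.5 × g
Increase = 179,757.5 − 44,966.1 = 134,791.4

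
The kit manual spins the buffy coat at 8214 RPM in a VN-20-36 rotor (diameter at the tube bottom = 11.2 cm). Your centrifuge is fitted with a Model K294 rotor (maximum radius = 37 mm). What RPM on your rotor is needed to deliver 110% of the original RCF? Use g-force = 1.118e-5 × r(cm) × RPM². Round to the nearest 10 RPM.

10600 RPM

Original rotor: r = 11.2 / 2 = 5.6 cm
RCF = 1.118 × 10⁻⁵ × r × N²
RCF_original = 1.118 × 10⁻⁵ × 5.6 × (8214)² = 1.118 × 10⁻⁵ × 5.6 × 67,469,796 ≈ 4,224.1 × g
Target RCF = 1.1 × 4,224.1 ≈ 4,646.5 × g
Your rotor: r = 37 mm = 3.7 cm
4,646.5 = 1.118 × 10⁻⁵ × 3.7 × N²
N² = 4,646.5 / (4.1366 × 10⁻⁵) = 112,326,548
N ≈ √112,326,548 ≈ 10,598.4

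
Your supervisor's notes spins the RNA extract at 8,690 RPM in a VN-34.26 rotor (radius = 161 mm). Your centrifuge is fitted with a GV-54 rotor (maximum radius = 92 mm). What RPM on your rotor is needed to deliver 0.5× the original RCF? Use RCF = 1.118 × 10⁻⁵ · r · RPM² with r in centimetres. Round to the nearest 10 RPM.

≈ 8130 RPM

Original rotor: r = 161 mm = 16.1 cm
RCF_original = 1.118 × 10⁻⁵ × 16.1 × (8690)² = 1.118 × 10⁻⁵ × 16.1 × 75,516,100 ≈ 13,592.7 × g
Target RCF = 0.5 × 13,592.7 ≈ 6,796.4 × g
Your rotor: r = 92 mm = 9.2 cm
6,796.4 = 1.118 × 10⁻⁵ × 9.2 × N²
N² = 6,796.4 / (10.2856 × 10⁻⁵) = 66,076,845
N ≈ √66,076,845 ≈ 8,128.8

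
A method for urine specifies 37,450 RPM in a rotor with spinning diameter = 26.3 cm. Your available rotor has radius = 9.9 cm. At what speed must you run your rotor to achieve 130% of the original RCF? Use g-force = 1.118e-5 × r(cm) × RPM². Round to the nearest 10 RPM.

49210 RPM

Original rotor: r = 26.3 / 2 = 13.15 cm
RCF_original = 1.118 × 10⁻⁵ × 13.15 × (37450)² = 1.118 × 10⁻⁵ × 13.15 × 1,402,502,500 ≈ 206,191.7 × g
Target RCF = 1.3 × 206,191.7 ≈ 268,049.2 × g
268,049.2 = 1.118 × 10⁻⁵ × 9.9 × N²
N² = 268,049.2 / (11.0682 × 10⁻⁵) = 2,421,795,775
N ≈ √2,421,795,775 ≈ 49,211.7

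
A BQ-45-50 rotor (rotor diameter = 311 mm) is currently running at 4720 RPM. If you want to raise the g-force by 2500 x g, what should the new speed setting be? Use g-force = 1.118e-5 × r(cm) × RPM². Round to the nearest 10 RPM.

r = 311 mm / 2 = 155.5 mm = 15.55 cm
Current RCF = 1.118 × 10⁻⁵ × 15.55 × (4720)² = 1.118 × 10⁻⁵ × 15.55 × 22,278,400 ≈ 3,873.1 × g
Target RCF = 3,873.1 + 2,500 = 6,373.1 × g
N² = 6,373.1 / (17.3849 × 10⁻⁵) = 36,658,825
N ≈ √36,658,825 ≈ 6,054.7

≈ 6050 RPM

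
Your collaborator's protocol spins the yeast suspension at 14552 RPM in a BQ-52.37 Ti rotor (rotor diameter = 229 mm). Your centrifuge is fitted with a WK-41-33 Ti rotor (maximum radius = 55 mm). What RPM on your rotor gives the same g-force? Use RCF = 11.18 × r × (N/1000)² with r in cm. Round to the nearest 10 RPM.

≈ 21000 RPM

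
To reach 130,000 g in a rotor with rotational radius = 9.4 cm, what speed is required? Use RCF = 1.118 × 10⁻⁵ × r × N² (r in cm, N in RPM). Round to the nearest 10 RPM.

≈ 35170 RPM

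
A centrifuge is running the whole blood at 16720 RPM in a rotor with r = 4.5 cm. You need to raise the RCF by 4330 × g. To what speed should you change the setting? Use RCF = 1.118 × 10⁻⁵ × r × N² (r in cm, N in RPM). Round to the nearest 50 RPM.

Current RCF = 1.118 × 10⁻⁵ × 4.5 × (16720)² = 1.118 × 10⁻⁵ × 4.5 × 279,558,400 ≈ 14,064.6 × g
Target RCF = 14,064.6 + 4,330 = 18,394.6 × g
N² = 18,394.6 / (5.031 × 10⁻⁵) = 365,625,124
N ≈ √365,625,124 ≈ 19,121.3

19100 RPM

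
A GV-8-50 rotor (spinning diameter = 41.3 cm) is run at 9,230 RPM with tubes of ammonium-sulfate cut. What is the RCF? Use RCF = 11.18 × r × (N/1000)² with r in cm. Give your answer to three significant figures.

RCF ≈ 19700 ×g

r = 41.3 / 2 = 20.65 cm
RCF = 11.18 × r × (N/1000)²
RCF = 11.18 × 20.65 × (9.23)² = 11.18 × 20.65 × 85.1929 ≈ 19,668.2 × g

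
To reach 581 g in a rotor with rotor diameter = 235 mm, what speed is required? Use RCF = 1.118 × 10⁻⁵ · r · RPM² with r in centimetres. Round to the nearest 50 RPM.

N ≈ 2100 RPM

r = 235 mm / 2 = 117.5 mm = 11.75 cm
581 = 1.118 × 10⁻⁵ × 11.75 × N²
N² = 581 / (13.1365 × 10⁻⁵) = 4,422,791
N ≈ √4,422,791 ≈ 2,103.0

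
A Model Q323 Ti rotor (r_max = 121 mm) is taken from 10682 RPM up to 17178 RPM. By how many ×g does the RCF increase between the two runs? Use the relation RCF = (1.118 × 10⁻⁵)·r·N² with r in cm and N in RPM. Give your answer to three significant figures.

r = 121 mm = 12.1 cm
RCF₁ = 1.118 × 10⁻⁵ × 12.1 × (10682)² = 1.118 × 10⁻⁵ × 12.1 × 114,105,124 ≈ 15,435.9 × g
RCF₂ = 1.118 × 10⁻⁵ × 12.1 × (17178)² = 1.118 × 10⁻⁵ × 12.1 × 295,083,684 ≈ 39,918.3 × g
Increase = 39,918.3 − 15,435.9 = 24,482.4

24500 ×g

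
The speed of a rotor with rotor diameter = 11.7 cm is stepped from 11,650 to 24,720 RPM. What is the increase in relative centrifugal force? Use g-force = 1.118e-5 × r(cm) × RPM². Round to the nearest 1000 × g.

31000 × g

r = 11.7 / 2 = 5.85 cm
RCF₁ = 1.118 × 10⁻⁵ × 5.85 × (11650)² = 1.118 × 10⁻⁵ × 5.85 × 135,722,500 ≈ 8,876.7 × g
RCF₂ = 1.118 × 10⁻⁵ × 5.85 × (24720)² = 1.118 × 10⁻⁵ × 5.85 × 611,078,400 ≈ 39,966.4 × g
Increase = 39,966.4 − 8,876.7 = 31,089.7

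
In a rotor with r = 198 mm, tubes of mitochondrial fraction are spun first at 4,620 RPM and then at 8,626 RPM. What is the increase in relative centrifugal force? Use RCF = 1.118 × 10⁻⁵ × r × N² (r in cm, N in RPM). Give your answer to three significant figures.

r = 198 mm = 19.8 cm
RCF₁ = 1.118 × 10⁻⁵ × 19.8 × (4620)² = 1.118 × 10⁻⁵ × 19.8 × 21,344,400 ≈ 4,724.9 × g
RCF₂ = 1.118 × 10⁻⁵ × 19.8 × (8626)² = 1.118 × 10⁻⁵ × 19.8 × 74,407,876 ≈ 16,471.2 × g
Increase = 16,471.2 − 4,724.9 = 11,746.3

11700 g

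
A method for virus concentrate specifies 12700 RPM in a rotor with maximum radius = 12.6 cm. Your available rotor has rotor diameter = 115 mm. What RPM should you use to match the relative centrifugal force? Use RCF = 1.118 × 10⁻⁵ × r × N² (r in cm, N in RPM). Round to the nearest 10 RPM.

18800 RPM

RCF_original = 1.118 × 10⁻⁵ × 12.6 × (12700)² = 1.118 × 10⁻⁵ × 12.6 × 161,290,000 ≈ 22,720.6 × g
Your rotor: r = 115 mm / 2 = 57.5 mm = 5.75 cm
22,720.6 = 1.118 × 10⁻⁵ × 5.75 × N²
N² = 22,720.6 / (6.4285 × 10⁻⁵) = 353,435,483
N ≈ √353,435,483 ≈ 18,799.9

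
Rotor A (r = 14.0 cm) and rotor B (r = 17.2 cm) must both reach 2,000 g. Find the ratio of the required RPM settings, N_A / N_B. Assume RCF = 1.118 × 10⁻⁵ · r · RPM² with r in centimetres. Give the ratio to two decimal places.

At fixed RCF, N ∝ 1/√r, so N_A/N_B = √(r_B/r_A) = √(17.2/14.0) = √1.228571 = 1.1084.

1.11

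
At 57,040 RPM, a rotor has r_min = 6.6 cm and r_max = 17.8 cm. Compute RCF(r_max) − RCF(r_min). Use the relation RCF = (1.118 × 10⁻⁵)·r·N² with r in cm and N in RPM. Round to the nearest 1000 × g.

ΔRCF ≈ 407000 g

RCF_max = 1.118 × 10⁻⁵ × 17.8 × (57040)² = 1.118 × 10⁻⁵ × 17.8 × 3,253,561,600 ≈ 647,471.8 × g
RCF_min = 1.118 × 10⁻⁵ × 6.6 × (57040)² = 1.118 × 10⁻⁵ × 6.6 × 3,253,561,600 ≈ 240,073.8 × g
ΔRCF = 647,471.8 − 240,073.8 = 407,398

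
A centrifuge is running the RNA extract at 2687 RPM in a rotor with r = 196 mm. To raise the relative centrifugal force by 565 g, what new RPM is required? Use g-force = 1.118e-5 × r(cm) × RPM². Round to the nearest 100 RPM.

r = 196 mm = 19.6 cm
Current RCF = 1.118 × 10⁻⁵ × 19.6 × (2687)² = 1.118 × 10⁻⁵ × 19.6 × 7,219,969 ≈ 1,582.1 × g
Target RCF = 1,582.1 + 565 = 2,147.1 × g
N² = 2,147.1 / (21.9128 × 10⁻⁵) = 9,798,383
N ≈ √9,798,383 ≈ 3,130.2

3100 RPM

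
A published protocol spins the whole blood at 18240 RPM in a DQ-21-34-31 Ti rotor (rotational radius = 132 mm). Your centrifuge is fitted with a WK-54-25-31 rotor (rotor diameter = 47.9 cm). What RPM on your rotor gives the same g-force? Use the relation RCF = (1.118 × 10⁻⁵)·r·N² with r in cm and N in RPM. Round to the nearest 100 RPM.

13500 RPM

Original rotor: r = 132 mm = 13.2 cm
RCF = 1.118 × 10⁻⁵ × r × N²
RCF_original = 1.118 × 10⁻⁵ × 13.2 × (18240)² = 1.118 × 10⁻⁵ × 13.2 × 332,697,600 ≈ 49,098.2 × g
Your rotor: r = 47.9 / 2 = 23.95 cm
49,098.2 = 1.118 × 10⁻⁵ × 23.95 × N²
N² = 49,098.2 / (26.7761 × 10⁻⁵) = 183,365,763
N ≈ √183,365,763 ≈ 13,541.3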